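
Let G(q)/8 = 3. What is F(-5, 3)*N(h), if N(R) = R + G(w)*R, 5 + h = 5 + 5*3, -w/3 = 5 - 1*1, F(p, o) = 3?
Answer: 1125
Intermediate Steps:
w = -12 (w = -3*(5 - 1*1) = -3*(5 - 1) = -3*4 = -12)
h = 15 (h = -5 + (5 + 5*3) = -5 + (5 + 15) = -5 + 20 = 15)
G(q) = 24 (G(q) = 8*3 = 24)
N(R) = 25*R (N(R) = R + 24*R = 25*R)
F(-5, 3)*N(h) = 3*(25*15) = 3*375 = 1125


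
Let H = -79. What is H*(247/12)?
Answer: -19513/12 ≈ -1626.1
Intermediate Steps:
H*(247/12) = -19513/12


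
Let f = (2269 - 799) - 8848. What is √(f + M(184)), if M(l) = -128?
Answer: 3*I*√834 ≈ 86.637*I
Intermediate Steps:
f = -7378 (f = 1470 - 8848 = -7378)
√(f + M(184)) = √(-7378 - 128) = √(-7506) = 3*I*√834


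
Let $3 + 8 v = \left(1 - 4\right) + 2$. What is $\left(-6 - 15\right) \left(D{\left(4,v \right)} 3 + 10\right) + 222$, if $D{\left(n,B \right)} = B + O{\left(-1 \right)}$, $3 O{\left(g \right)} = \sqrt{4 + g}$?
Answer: $\frac{87}{2} - 21 \sqrt{3} \approx 7.1269$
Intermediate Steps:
$v = - \frac{1}{2}$ ($v = - \frac{3}{8} + \frac{\left(1 - 4\right) + 2}{8} = - \frac{3}{8} + \frac{-3 + 2}{8} = - \frac{3}{8} + \frac{1}{8} \left(-1\right) = - \frac{3}{8} - \frac{1}{8} = - \frac{1}{2} \approx -0.5$)
$O{\left(g \right)} = \frac{\sqrt{4 + g}}{3}$
$D{\left(n,B \right)} = B + \frac{\sqrt{3}}{3}$ ($D{\left(n,B \right)} = B + \frac{\sqrt{4 - 1}}{3} = B + \frac{\sqrt{3}}{3}$)
$\left(-6 - 15\right) \left(D{\left(4,v \right)} 3 + 10\right) + 222 = \left(-6 - 15\right) \left(\left(- \frac{1}{2} + \frac{\sqrt{3}}{3}\right) 3 + 10\right) + 222 = \left(-6 - 15\right) \left(\left(- \frac{3}{2} + \sqrt{3}\right) + 10\right) + 222 = - 21 \left(\frac{17}{2} + \sqrt{3}\right) + 222 = \left(- \frac{357}{2} - 21 \sqrt{3}\right) + 222 = \frac{87}{2} - 21 \sqrt{3}$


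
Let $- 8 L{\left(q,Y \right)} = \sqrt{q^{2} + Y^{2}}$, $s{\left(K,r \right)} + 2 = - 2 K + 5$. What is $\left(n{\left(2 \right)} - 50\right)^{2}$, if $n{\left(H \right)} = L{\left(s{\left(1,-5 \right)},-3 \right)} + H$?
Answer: $\frac{\left(384 + \sqrt{10}\right)^{2}}{64} \approx 2342.1$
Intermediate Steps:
$s{\left(K,r \right)} = 3 - 2 K$ ($s{\left(K,r \right)} = -2 - \left(-5 + 2 K\right) = 3 - 2 K$)
$L{\left(q,Y \right)} = - \frac{\sqrt{Y^{2} + q^{2}}}{8}$ ($L{\left(q,Y \right)} = - \frac{\sqrt{q^{2} + Y^{2}}}{8} = - \frac{\sqrt{Y^{2} + q^{2}}}{8}$)
$n{\left(H \right)} = H - \frac{\sqrt{10}}{8}$ ($n{\left(H \right)} = - \frac{\sqrt{\left(-3\right)^{2} + \left(3 - 2\right)^{2}}}{8} + H = - \frac{\sqrt{9 + \left(3 - 2\right)^{2}}}{8} + H = - \frac{\sqrt{9 + 1^{2}}}{8} + H = - \frac{\sqrt{9 + 1}}{8} + H = - \frac{\sqrt{10}}{8} + H = H - \frac{\sqrt{10}}{8}$)
$\left(n{\left(2 \right)} - 50\right)^{2} = \left(\left(2 - \frac{\sqrt{10}}{8}\right) - 50\right)^{2} = \left(-48 - \frac{\sqrt{10}}{8}\right)^{2}$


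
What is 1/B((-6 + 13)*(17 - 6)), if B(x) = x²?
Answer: 1/5929 ≈ 0.00016866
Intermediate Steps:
1/B((-6 + 13)*(17 - 6)) = 1/(((-6 + 13)*(17 - 6))²) = 1/((7*11)²) = 1/(77²) = 1/5929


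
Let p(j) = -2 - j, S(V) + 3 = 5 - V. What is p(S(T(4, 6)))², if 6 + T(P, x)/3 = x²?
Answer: 7396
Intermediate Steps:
T(P, x) = -18 + 3*x²
S(V) = 2 - V (S(V) = -3 + (5 - V) = 2 - V)
p(S(T(4, 6)))² = (-2 - (2 - (-18 + 3*6²)))² = (-2 - (2 - (-18 + 3*36)))² = (-2 - (2 - (-18 + 108)))² = (-2 - (2 - 1*90))² = (-2 - (2 - 90))² = (-2 - 1*(-88))² = (-2 + 88)² = 86² = 7396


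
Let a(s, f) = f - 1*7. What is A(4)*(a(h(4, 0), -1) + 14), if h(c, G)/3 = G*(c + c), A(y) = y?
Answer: 24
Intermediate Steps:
h(c, G) = 6*G*c (h(c, G) = 3*(G*(c + c)) = 3*(G*(2*c)) = 3*(2*G*c) = 6*G*c)
a(s, f) = -7 + f (a(s, f) = f - 7 = -7 + f)
A(4)*(a(h(4, 0), -1) + 14) = 4*((-7 - 1) + 14) = 4*(-8 + 14) = 4*6 = 24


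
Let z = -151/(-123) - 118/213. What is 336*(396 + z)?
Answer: 387984912/2911 ≈ 1.3328e+5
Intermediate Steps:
z = 1961/2911 (z = -151*(-1/123) - 118*1/213 = 151/123 - 118/213 = 1961/2911 ≈ 0.67365)
336*(396 + z) = 336*(396 + 1961/2911) = 336*(1154717/2911) = 387984912/2911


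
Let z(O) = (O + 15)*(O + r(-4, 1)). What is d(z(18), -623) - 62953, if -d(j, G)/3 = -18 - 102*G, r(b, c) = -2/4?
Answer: -253537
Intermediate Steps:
r(b, c) = -½ (r(b, c) = -2*¼ = -½)
z(O) = (15 + O)*(-½ + O) (z(O) = (O + 15)*(O - ½) = (15 + O)*(-½ + O))
d(j, G) = 54 + 306*G (d(j, G) = -3*(-18 - 102*G) = 54 + 306*G)
d(z(18), -623) - 62953 = (54 + 306*(-623)) - 62953 = (54 - 190638) - 62953 = -190584 - 62953 = -253537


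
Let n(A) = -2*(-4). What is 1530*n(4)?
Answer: 12240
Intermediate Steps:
n(A) = 8
1530*n(4) = 1530*8 = 12240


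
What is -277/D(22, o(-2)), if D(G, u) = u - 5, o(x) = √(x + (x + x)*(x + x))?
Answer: 1385/11 + 277*√14/11 ≈ 220.13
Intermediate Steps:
o(x) = √(x + 4*x²) (o(x) = √(x + (2*x)*(2*x)) = √(x + 4*x²))
D(G, u) = -5 + u
-277/D(22, o(-2)) = -277/(-5 + √(-2*(1 + 4*(-2)))) = -277/(-5 + √(-2*(1 - 8))) = -277/(-5 + √(-2*(-7))) = -277/(-5 + √14)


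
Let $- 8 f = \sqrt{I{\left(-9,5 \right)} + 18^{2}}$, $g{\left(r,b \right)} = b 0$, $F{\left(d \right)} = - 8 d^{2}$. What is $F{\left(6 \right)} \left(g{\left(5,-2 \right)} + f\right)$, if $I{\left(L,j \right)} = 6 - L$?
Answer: $36 \sqrt{339} \approx 662.83$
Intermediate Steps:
$g{\left(r,b \right)} = 0$
$f = - \frac{\sqrt{339}}{8}$ ($f = - \frac{\sqrt{\left(6 - -9\right) + 18^{2}}}{8} = - \frac{\sqrt{\left(6 + 9\right) + 324}}{8} = - \frac{\sqrt{15 + 324}}{8} = - \frac{\sqrt{339}}{8} \approx -2.3015$)
$F{\left(6 \right)} \left(g{\left(5,-2 \right)} + f\right) = - 8 \cdot 6^{2} \left(0 - \frac{\sqrt{339}}{8}\right) = \left(-8\right) 36 \left(- \frac{\sqrt{339}}{8}\right) = - 288 \left(- \frac{\sqrt{339}}{8}\right) = 36 \sqrt{339}$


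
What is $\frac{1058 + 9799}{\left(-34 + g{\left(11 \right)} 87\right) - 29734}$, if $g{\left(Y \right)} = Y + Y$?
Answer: $- \frac{10857}{27854} \approx -0.38978$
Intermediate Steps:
$g{\left(Y \right)} = 2 Y$
$\frac{1058 + 9799}{\left(-34 + g{\left(11 \right)} 87\right) - 29734} = \frac{1058 + 9799}{\left(-34 + 2 \cdot 11 \cdot 87\right) - 29734} = \frac{10857}{\left(-34 + 22 \cdot 87\right) - 29734} = \frac{10857}{\left(-34 + 1914\right) - 29734} = \frac{10857}{1880 - 29734} = \frac{10857}{-27854} = 10857 \left(- \frac{1}{27854}\right) = - \frac{10857}{27854}$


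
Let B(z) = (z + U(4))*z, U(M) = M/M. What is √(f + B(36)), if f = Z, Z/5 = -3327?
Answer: I*√15303 ≈ 123.71*I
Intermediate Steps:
U(M) = 1
Z = -16635 (Z = 5*(-3327) = -16635)
B(z) = z*(1 + z) (B(z) = (z + 1)*z = (1 + z)*z = z*(1 + z))
f = -16635
√(f + B(36)) = √(-16635 + 36*(1 + 36)) = √(-16635 + 36*37) = √(-16635 + 1332) = √(-15303) = I*√15303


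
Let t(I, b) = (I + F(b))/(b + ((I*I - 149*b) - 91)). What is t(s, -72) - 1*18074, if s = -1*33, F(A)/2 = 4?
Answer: -210634421/11654 ≈ -18074.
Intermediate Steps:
F(A) = 8 (F(A) = 2*4 = 8)
s = -33
t(I, b) = (8 + I)/(-91 + I**2 - 148*b) (t(I, b) = (I + 8)/(b + ((I*I - 149*b) - 91)) = (8 + I)/(b + ((I**2 - 149*b) - 91)) = (8 + I)/(b + (-91 + I**2 - 149*b)) = (8 + I)/(-91 + I**2 - 148*b))
t(s, -72) - 1*18074 = (-8 - 1*(-33))/(91 - 1*(-33)**2 + 148*(-72)) - 1*18074 = (-8 + 33)/(91 - 1*1089 - 10656) - 18074 = 25/(91 - 1089 - 10656) - 18074 = 25/(-11654) - 18074 = -1/11654*25 - 18074 = -25/11654 - 18074 = -210634421/11654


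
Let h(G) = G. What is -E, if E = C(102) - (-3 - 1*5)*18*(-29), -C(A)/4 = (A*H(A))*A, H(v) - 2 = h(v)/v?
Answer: 129024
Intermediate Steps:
H(v) = 3 (H(v) = 2 + v/v = 2 + 1 = 3)
C(A) = -12*A² (C(A) = -4*A*3*A = -4*3*A*A = -12*A²)
E = -129024 (E = -12*102² - (-3 - 1*5)*18*(-29) = -12*10404 - (-3 - 5)*18*(-29) = -124848 - (-8*18)*(-29) = -124848 - (-144)*(-29) = -124848 - 1*4176 = -124848 - 4176 = -129024)
-E = -1*(-129024) = 129024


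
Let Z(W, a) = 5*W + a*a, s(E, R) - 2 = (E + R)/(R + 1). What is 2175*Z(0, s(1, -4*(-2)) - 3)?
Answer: 0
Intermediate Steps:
s(E, R) = 2 + (E + R)/(1 + R) (s(E, R) = 2 + (E + R)/(R + 1) = 2 + (E + R)/(1 + R))
Z(W, a) = a² + 5*W (Z(W, a) = 5*W + a² = a² + 5*W)
2175*Z(0, s(1, -4*(-2)) - 3) = 2175*(((2 + 1 + 3*(-4*(-2)))/(1 - 4*(-2)) - 3)² + 5*0) = 2175*(((2 + 1 + 3*8)/(1 + 8) - 3)² + 0) = 2175*(((2 + 1 + 24)/9 - 3)² + 0) = 2175*(((⅑)*27 - 3)² + 0) = 2175*((3 - 3)² + 0) = 2175*(0² + 0) = 2175*(0 + 0) = 2175*0 = 0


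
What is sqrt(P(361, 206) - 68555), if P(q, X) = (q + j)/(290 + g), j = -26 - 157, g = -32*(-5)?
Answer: I*sqrt(15424786)/15 ≈ 261.83*I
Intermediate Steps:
g = 160
j = -183
P(q, X) = -61/150 + q/450 (P(q, X) = (q - 183)/(290 + 160) = (-183 + q)/450 = (-183 + q)*(1/450) = -61/150 + q/450)
sqrt(P(361, 206) - 68555) = sqrt((-61/150 + (1/450)*361) - 68555) = sqrt((-61/150 + 361/450) - 68555) = sqrt(89/225 - 68555) = sqrt(-15424786/225) = I*sqrt(15424786)/15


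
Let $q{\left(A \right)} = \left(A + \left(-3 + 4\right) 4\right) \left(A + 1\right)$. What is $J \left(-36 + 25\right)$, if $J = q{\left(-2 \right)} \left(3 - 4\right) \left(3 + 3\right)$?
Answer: $-132$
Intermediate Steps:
$q{\left(A \right)} = \left(1 + A\right) \left(4 + A\right)$ ($q{\left(A \right)} = \left(A + 1 \cdot 4\right) \left(1 + A\right) = \left(A + 4\right) \left(1 + A\right) = \left(4 + A\right) \left(1 + A\right) = \left(1 + A\right) \left(4 + A\right)$)
$J = 12$ ($J = \left(4 + \left(-2\right)^{2} + 5 \left(-2\right)\right) \left(3 - 4\right) \left(3 + 3\right) = \left(4 + 4 - 10\right) \left(\left(-1\right) 6\right) = \left(-2\right) \left(-6\right) = 12$)
$J \left(-36 + 25\right) = 12 \left(-36 + 25\right) = 12 \left(-11\right) = -132$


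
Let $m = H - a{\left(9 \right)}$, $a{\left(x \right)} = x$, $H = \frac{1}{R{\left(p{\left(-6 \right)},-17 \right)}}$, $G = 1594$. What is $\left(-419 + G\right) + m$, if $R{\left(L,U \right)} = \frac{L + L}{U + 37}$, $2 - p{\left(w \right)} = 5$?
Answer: $\frac{3488}{3} \approx 1162.7$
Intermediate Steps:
$p{\left(w \right)} = -3$ ($p{\left(w \right)} = 2 - 5 = -3$)
$R{\left(L,U \right)} = \frac{2 L}{37 + U}$
$H = - \frac{10}{3}$ ($H = \frac{1}{2 \left(-3\right) \frac{1}{37 - 17}} = \frac{1}{2 \left(-3\right) \frac{1}{20}} = \frac{1}{- \frac{3}{10}} = - \frac{10}{3} \approx -3.3333$)
$m = - \frac{37}{3}$ ($m = - \frac{10}{3} - 9 = - \frac{37}{3} \approx -12.333$)
$\left(-419 + G\right) + m = \left(-419 + 1594\right) - \frac{37}{3} = 1175 - \frac{37}{3} = \frac{3488}{3}$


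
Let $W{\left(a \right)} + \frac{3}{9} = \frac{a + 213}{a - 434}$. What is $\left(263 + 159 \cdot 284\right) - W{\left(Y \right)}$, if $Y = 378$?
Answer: $\frac{7632221}{168} \approx 45430.0$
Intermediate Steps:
$W{\left(a \right)} = - \frac{1}{3} + \frac{213 + a}{-434 + a}$ ($W{\left(a \right)} = - \frac{1}{3} + \frac{a + 213}{a - 434} = - \frac{1}{3} + \frac{213 + a}{-434 + a}$)
$\left(263 + 159 \cdot 284\right) - W{\left(Y \right)} = \left(263 + 159 \cdot 284\right) - \frac{1073 + 2 \cdot 378}{3 \left(-434 + 378\right)} = \left(263 + 45156\right) - \frac{1073 + 756}{3 \left(-56\right)} = 45419 - \frac{1}{3} \left(- \frac{1}{56}\right) 1829 = 45419 - - \frac{1829}{168} = 45419 + \frac{1829}{168} = \frac{7632221}{168}$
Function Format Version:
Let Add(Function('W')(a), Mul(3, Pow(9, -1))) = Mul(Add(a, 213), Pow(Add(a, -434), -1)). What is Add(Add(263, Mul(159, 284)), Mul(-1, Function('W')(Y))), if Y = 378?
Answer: Rational(7632221, 168) ≈ 45430.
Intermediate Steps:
Function('W')(a) = Add(Rational(-1, 3), Mul(Pow(Add(-434, a), -1), Add(213, a))) (Function('W')(a) = Add(Rational(-1, 3), Mul(Add(a, 213), Pow(Add(a, -434), -1))) = Add(Rational(-1, 3), Mul(Add(213, a), Pow(Add(-434, a), -1))) = Add(Rational(-1, 3), Mul(Pow(Add(-434, a), -1), Add(213, a))))
Add(Add(263, Mul(159, 284)), Mul(-1, Function('W')(Y))) = Add(Add(263, Mul(159, 284)), Mul(-1, Mul(Rational(1, 3), Pow(Add(-434, 378), -1), Add(1073, Mul(2, 378))))) = Add(Add(263, 45156), Mul(-1, Mul(Rational(1, 3), Pow(-56, -1), Add(1073, 756)))) = Add(45419, Mul(-1, Mul(Rational(1, 3), Rational(-1, 56), 1829))) = Add(45419, Mul(-1, Rational(-1829, 168))) = Add(45419, Rational(1829, 168)) = Rational(7632221, 168)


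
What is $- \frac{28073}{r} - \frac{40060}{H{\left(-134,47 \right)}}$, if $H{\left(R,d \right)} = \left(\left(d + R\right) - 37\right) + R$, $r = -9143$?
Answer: $\frac{186755707}{1179447} \approx 158.34$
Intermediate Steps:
$H{\left(R,d \right)} = -37 + d + 2 R$ ($H{\left(R,d \right)} = \left(\left(R + d\right) - 37\right) + R = \left(-37 + R + d\right) + R = -37 + d + 2 R$)
$- \frac{28073}{r} - \frac{40060}{H{\left(-134,47 \right)}} = - \frac{28073}{-9143} - \frac{40060}{-37 + 47 + 2 \left(-134\right)} = \left(-28073\right) \left(- \frac{1}{9143}\right) - \frac{40060}{-37 + 47 - 268} = \frac{28073}{9143} - \frac{40060}{-258} = \frac{28073}{9143} - - \frac{20030}{129} = \frac{28073}{9143} + \frac{20030}{129} = \frac{186755707}{1179447}$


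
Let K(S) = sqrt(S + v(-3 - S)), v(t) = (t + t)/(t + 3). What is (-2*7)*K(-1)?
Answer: -14*I*sqrt(5) ≈ -31.305*I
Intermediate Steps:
v(t) = 2*t/(3 + t) (v(t) = (2*t)/(3 + t) = 2*t/(3 + t))
K(S) = sqrt(S - 2*(-3 - S)/S) (K(S) = sqrt(S + 2*(-3 - S)/(3 + (-3 - S))) = sqrt(S + 2*(-3 - S)/((-S))) = sqrt(S + 2*(-3 - S)*(-1/S)) = sqrt(S - 2*(-3 - S)/S))
(-2*7)*K(-1) = (-2*7)*sqrt(2 - 1 + 6/(-1)) = -14*sqrt(2 - 1 + 6*(-1)) = -14*sqrt(2 - 1 - 6) = -14*I*sqrt(5)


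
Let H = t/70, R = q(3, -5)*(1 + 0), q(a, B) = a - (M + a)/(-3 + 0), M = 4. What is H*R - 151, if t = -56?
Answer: -2329/15 ≈ -155.27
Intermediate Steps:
q(a, B) = 4/3 + 4*a/3 (q(a, B) = a - (4 + a)/(-3 + 0) = a - (4 + a)/(-3) = a - (4 + a)*(-1)/3 = a - (-4/3 - a/3) = a + (4/3 + a/3) = 4/3 + 4*a/3)
R = 16/3 (R = (4/3 + (4/3)*3)*(1 + 0) = (4/3 + 4)*1 = (16/3)*1 = 16/3 ≈ 5.3333)
H = -⅘ (H = -56/70 = -56*1/70 = -⅘ ≈ -0.80000)
H*R - 151 = -⅘*16/3 - 151 = -64/15 - 151 = -2329/15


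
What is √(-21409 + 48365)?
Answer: 2*√6739 ≈ 164.18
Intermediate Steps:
√(-21409 + 48365) = √26956 = 2*√6739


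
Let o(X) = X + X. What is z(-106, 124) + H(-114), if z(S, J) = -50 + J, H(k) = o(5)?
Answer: 84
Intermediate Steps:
o(X) = 2*X
H(k) = 10 (H(k) = 2*5 = 10)
z(-106, 124) + H(-114) = (-50 + 124) + 10 = 74 + 10 = 84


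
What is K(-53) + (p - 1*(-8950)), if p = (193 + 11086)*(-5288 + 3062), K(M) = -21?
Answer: -25098125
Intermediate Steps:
p = -25107054 (p = 11279*(-2226) = -25107054)
K(-53) + (p - 1*(-8950)) = -21 + (-25107054 - 1*(-8950)) = -21 + (-25107054 + 8950) = -21 - 25098104 = -25098125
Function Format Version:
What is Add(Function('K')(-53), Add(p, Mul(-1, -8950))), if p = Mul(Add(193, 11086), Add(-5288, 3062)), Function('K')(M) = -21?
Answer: -25098125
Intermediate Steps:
p = -25107054 (p = Mul(11279, -2226) = -25107054)
Add(Function('K')(-53), Add(p, Mul(-1, -8950))) = Add(-21, Add(-25107054, Mul(-1, -8950))) = Add(-21, Add(-25107054, 8950)) = Add(-21, -25098104) = -25098125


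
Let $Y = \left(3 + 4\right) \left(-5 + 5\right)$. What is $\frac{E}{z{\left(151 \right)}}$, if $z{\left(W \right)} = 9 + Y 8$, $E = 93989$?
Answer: $\frac{93989}{9} \approx 10443.0$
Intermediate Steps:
$Y = 0$ ($Y = 7 \cdot 0 = 0$)
$z{\left(W \right)} = 9$ ($z{\left(W \right)} = 9 + 0 \cdot 8 = 9 + 0 = 9$)
$\frac{E}{z{\left(151 \right)}} = \frac{93989}{9}$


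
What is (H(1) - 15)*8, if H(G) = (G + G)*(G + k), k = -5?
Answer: -184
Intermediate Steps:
H(G) = 2*G*(-5 + G) (H(G) = (G + G)*(G - 5) = (2*G)*(-5 + G) = 2*G*(-5 + G))
(H(1) - 15)*8 = (2*1*(-5 + 1) - 15)*8 = (2*1*(-4) - 15)*8 = (-8 - 15)*8 = -23*8 = -184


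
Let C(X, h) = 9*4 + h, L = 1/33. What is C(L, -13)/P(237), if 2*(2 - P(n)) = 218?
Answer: -23/107 ≈ -0.21495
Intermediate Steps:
P(n) = -107 (P(n) = 2 - ½*218 = 2 - 109 = -107)
L = 1/33 ≈ 0.030303
C(X, h) = 36 + h
C(L, -13)/P(237) = (36 - 13)/(-107) = 23*(-1/107) = -23/107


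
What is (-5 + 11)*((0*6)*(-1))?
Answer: 0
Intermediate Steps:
(-5 + 11)*((0*6)*(-1)) = 6*(0*(-1)) = 6*0 = 0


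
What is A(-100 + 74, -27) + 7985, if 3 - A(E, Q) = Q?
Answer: 8015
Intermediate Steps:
A(E, Q) = 3 - Q
A(-100 + 74, -27) + 7985 = (3 - 1*(-27)) + 7985 = (3 + 27) + 7985 = 30 + 7985 = 8015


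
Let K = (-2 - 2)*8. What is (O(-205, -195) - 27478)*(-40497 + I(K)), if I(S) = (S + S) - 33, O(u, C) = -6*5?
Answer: 1116659752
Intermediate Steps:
O(u, C) = -30
K = -32 (K = -4*8 = -32)
I(S) = -33 + 2*S (I(S) = 2*S - 33 = -33 + 2*S)
(O(-205, -195) - 27478)*(-40497 + I(K)) = (-30 - 27478)*(-40497 + (-33 + 2*(-32))) = -27508*(-40497 + (-33 - 64)) = -27508*(-40497 - 97) = -27508*(-40594) = 1116659752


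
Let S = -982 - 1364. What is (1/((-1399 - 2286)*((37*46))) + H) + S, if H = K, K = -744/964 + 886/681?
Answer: -2414299947465341/1029345576270 ≈ -2345.5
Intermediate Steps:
K = 86860/164121 (K = -744*1/964 + 886*(1/681) = -186/241 + 886/681 = 86860/164121 ≈ 0.52924)
S = -2346
H = 86860/164121 ≈ 0.52924
(1/((-1399 - 2286)*((37*46))) + H) + S = (1/((-1399 - 2286)*((37*46))) + 86860/164121) - 2346 = (1/(-3685*1702) + 86860/164121) - 2346 = (-1/3685*1/1702 + 86860/164121) - 2346 = (-1/6271870 + 86860/164121) - 2346 = 544774464079/1029345576270 - 2346 = -2414299947465341/1029345576270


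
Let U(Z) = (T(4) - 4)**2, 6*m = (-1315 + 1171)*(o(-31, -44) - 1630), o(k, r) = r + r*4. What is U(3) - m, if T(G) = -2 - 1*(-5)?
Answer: -44399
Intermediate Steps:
T(G) = 3 (T(G) = -2 + 5 = 3)
o(k, r) = 5*r (o(k, r) = r + 4*r = 5*r)
m = 44400 (m = ((-1315 + 1171)*(5*(-44) - 1630))/6 = (-144*(-220 - 1630))/6 = (-144*(-1850))/6 = (1/6)*266400 = 44400)
U(Z) = 1 (U(Z) = (3 - 4)**2 = (-1)**2 = 1)
U(3) - m = 1 - 1*44400 = 1 - 44400 = -44399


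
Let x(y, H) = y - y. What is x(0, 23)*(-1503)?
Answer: 0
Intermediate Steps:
x(y, H) = 0
x(0, 23)*(-1503) = 0*(-1503) = 0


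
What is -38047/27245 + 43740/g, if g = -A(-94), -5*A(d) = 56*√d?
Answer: -38047/27245 - 54675*I*√94/1316 ≈ -1.3965 - 402.81*I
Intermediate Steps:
A(d) = -56*√d/5
g = 56*I*√94/5 (g = -(-56)*√(-94)/5 = -(-56)*I*√94/5 = 56*I*√94/5 ≈ 108.59*I)
-38047/27245 + 43740/g = -38047/27245 + 43740/((56*I*√94/5)) = -38047*1/27245 + 43740*(-5*I*√94/5264) = -38047/27245 - 54675*I*√94/1316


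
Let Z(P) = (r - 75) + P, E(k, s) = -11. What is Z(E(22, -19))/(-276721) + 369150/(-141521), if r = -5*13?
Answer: -102130187479/39161832641 ≈ -2.6079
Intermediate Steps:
r = -65
Z(P) = -140 + P (Z(P) = (-65 - 75) + P = -140 + P)
Z(E(22, -19))/(-276721) + 369150/(-141521) = (-140 - 11)/(-276721) + 369150/(-141521) = -151*(-1/276721) + 369150*(-1/141521) = 151/276721 - 369150/141521 = -102130187479/39161832641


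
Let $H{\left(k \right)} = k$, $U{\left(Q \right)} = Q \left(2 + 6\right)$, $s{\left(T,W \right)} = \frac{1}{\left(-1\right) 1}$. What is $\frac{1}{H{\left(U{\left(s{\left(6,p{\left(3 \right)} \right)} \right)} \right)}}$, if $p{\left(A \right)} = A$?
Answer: $- \frac{1}{8} \approx -0.125$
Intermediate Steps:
$s{\left(T,W \right)} = -1$ ($s{\left(T,W \right)} = \frac{1}{-1} = -1$)
$U{\left(Q \right)} = 8 Q$ ($U{\left(Q \right)} = Q 8 = 8 Q$)
$\frac{1}{H{\left(U{\left(s{\left(6,p{\left(3 \right)} \right)} \right)} \right)}} = \frac{1}{8 \left(-1\right)} = \frac{1}{-8} = - \frac{1}{8}$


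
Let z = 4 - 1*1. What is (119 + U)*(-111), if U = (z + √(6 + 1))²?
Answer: -14985 - 666*√7 ≈ -16747.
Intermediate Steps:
z = 3 (z = 4 - 1 = 3)
U = (3 + √7)² (U = (3 + √(6 + 1))² = (3 + √7)² ≈ 31.875)
(119 + U)*(-111) = (119 + (3 + √7)²)*(-111) = -13209 - 111*(3 + √7)²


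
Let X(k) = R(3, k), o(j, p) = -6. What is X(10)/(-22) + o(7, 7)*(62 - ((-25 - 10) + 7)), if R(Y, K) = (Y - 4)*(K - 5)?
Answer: -11875/22 ≈ -539.77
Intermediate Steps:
R(Y, K) = (-5 + K)*(-4 + Y) (R(Y, K) = (-4 + Y)*(-5 + K) = (-5 + K)*(-4 + Y))
X(k) = 5 - k (X(k) = 20 - 5*3 - 4*k + k*3 = 20 - 15 - 4*k + 3*k = 5 - k)
X(10)/(-22) + o(7, 7)*(62 - ((-25 - 10) + 7)) = (5 - 1*10)/(-22) - 6*(62 - ((-25 - 10) + 7)) = (5 - 10)*(-1/22) - 6*(62 - (-35 + 7)) = -5*(-1/22) - 6*(62 - 1*(-28)) = 5/22 - 6*(62 + 28) = 5/22 - 6*90 = 5/22 - 540 = -11875/22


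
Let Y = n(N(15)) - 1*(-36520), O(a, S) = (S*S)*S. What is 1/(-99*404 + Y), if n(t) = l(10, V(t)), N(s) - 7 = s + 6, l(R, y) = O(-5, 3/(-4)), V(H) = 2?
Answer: -64/222491 ≈ -0.00028765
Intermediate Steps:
O(a, S) = S**3 (O(a, S) = S**2*S = S**3)
l(R, y) = -27/64 (l(R, y) = (3/(-4))**3 = (3*(-1/4))**3 = (-3/4)**3 = -27/64)
N(s) = 13 + s (N(s) = 7 + (s + 6) = 7 + (6 + s) = 13 + s)
n(t) = -27/64
Y = 2337253/64 (Y = -27/64 - 1*(-36520) = -27/64 + 36520 = 2337253/64 ≈ 36520.)
1/(-99*404 + Y) = 1/(-99*404 + 2337253/64) = 1/(-39996 + 2337253/64) = 1/(-222491/64) = -64/222491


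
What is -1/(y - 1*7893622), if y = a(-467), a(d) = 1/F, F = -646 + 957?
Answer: 311/2454916441 ≈ 1.2668e-7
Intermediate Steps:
F = 311
a(d) = 1/311
y = 1/311 ≈ 0.0032154
-1/(y - 1*7893622) = -1/(1/311 - 1*7893622) = -1/(1/311 - 7893622) = -1/(-2454916441/311) = -1*(-311/2454916441) = 311/2454916441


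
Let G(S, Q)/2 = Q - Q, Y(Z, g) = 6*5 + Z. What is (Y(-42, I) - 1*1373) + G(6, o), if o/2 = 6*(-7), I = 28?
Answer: -1385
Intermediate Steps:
Y(Z, g) = 30 + Z
o = -84 (o = 2*(6*(-7)) = 2*(-42) = -84)
G(S, Q) = 0 (G(S, Q) = 2*(Q - Q) = 2*0 = 0)
(Y(-42, I) - 1*1373) + G(6, o) = ((30 - 42) - 1*1373) + 0 = (-12 - 1373) + 0 = -1385 + 0 = -1385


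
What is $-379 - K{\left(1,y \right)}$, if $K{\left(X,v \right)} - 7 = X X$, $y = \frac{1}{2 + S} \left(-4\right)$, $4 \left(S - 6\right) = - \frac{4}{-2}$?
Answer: $-387$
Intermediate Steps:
$S = \frac{13}{2}$ ($S = 6 + \frac{\left(-4\right) \frac{1}{-2}}{4} = 6 + \frac{\left(-4\right) \left(- \frac{1}{2}\right)}{4} = 6 + \frac{1}{4} \cdot 2 = 6 + \frac{1}{2} = \frac{13}{2} \approx 6.5$)
$y = - \frac{8}{17}$ ($y = \frac{1}{2 + \frac{13}{2}} \left(-4\right) = \frac{1}{\frac{17}{2}} \left(-4\right) = \frac{2}{17} \left(-4\right) = - \frac{8}{17} \approx -0.47059$)
$K{\left(X,v \right)} = 7 + X^{2}$ ($K{\left(X,v \right)} = 7 + X X = 7 + X^{2}$)
$-379 - K{\left(1,y \right)} = -379 - \left(7 + 1^{2}\right) = -379 - \left(7 + 1\right) = -379 - 8 = -387$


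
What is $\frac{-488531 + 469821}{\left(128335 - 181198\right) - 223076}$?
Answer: $\frac{18710}{275939} \approx 0.067805$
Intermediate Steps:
$\frac{-488531 + 469821}{\left(128335 - 181198\right) - 223076} = - \frac{18710}{\left(128335 - 181198\right) - 223076} = - \frac{18710}{-52863 - 223076} = - \frac{18710}{-275939} = \left(-18710\right) \left(- \frac{1}{275939}\right) = \frac{18710}{275939}$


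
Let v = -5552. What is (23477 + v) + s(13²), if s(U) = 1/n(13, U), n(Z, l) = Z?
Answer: 233026/13 ≈ 17925.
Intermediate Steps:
s(U) = 1/13
(23477 + v) + s(13²) = (23477 - 5552) + 1/13 = 17925 + 1/13 = 233026/13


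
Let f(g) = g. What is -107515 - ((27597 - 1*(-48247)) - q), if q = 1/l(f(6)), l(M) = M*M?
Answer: -6600923/36 ≈ -1.8336e+5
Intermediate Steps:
l(M) = M²
q = 1/36 (q = 1/(6²) = 1/36 ≈ 0.027778)
-107515 - ((27597 - 1*(-48247)) - q) = -107515 - ((27597 - 1*(-48247)) - 1*1/36) = -107515 - ((27597 + 48247) - 1/36) = -107515 - (75844 - 1/36) = -107515 - 1*2730383/36 = -107515 - 2730383/36 = -6600923/36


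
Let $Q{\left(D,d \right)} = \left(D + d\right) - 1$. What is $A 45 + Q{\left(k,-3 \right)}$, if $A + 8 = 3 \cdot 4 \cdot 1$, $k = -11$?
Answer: $165$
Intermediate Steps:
$Q{\left(D,d \right)} = -1 + D + d$
$A = 4$ ($A = -8 + 3 \cdot 4 \cdot 1 = -8 + 12 \cdot 1 = -8 + 12 = 4$)
$A 45 + Q{\left(k,-3 \right)} = 4 \cdot 45 - 15 = 180 - 15 = 165$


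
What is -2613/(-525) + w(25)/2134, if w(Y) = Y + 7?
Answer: 932157/186725 ≈ 4.9921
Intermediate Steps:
w(Y) = 7 + Y
-2613/(-525) + w(25)/2134 = -2613/(-525) + (7 + 25)/2134 = -2613*(-1/525) + 32*(1/2134) = 871/175 + 16/1067 = 932157/186725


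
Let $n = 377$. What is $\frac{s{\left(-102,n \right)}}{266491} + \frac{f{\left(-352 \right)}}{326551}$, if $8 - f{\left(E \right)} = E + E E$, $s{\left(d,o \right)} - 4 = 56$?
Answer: $- \frac{32903771044}{87022902541} \approx -0.3781$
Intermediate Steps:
$s{\left(d,o \right)} = 60$ ($s{\left(d,o \right)} = 4 + 56 = 60$)
$f{\left(E \right)} = 8 - E - E^{2}$ ($f{\left(E \right)} = 8 - \left(E + E E\right) = 8 - \left(E + E^{2}\right) = 8 - E - E^{2}$)
$\frac{s{\left(-102,n \right)}}{266491} + \frac{f{\left(-352 \right)}}{326551} = \frac{60}{266491} + \frac{8 - -352 - \left(-352\right)^{2}}{326551} = 60 \cdot \frac{1}{266491} + \left(8 + 352 - 123904\right) \frac{1}{326551} = \frac{60}{266491} + \left(8 + 352 - 123904\right) \frac{1}{326551} = \frac{60}{266491} - \frac{123544}{326551} = - \frac{32903771044}{87022902541}$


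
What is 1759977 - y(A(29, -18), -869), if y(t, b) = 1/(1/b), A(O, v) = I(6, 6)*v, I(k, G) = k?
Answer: 1760846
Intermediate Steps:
A(O, v) = 6*v
y(t, b) = b
1759977 - y(A(29, -18), -869) = 1759977 - 1*(-869) = 1759977 + 869 = 1760846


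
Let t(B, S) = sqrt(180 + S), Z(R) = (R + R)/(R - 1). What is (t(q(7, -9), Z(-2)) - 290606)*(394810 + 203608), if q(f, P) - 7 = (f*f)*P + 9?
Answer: -173903861308 + 2393672*sqrt(102)/3 ≈ -1.7390e+11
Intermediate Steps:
q(f, P) = 16 + P*f**2 (q(f, P) = 7 + ((f*f)*P + 9) = 7 + (f**2*P + 9) = 7 + (P*f**2 + 9) = 7 + (9 + P*f**2) = 16 + P*f**2)
Z(R) = 2*R/(-1 + R) (Z(R) = (2*R)/(-1 + R) = 2*R/(-1 + R))
(t(q(7, -9), Z(-2)) - 290606)*(394810 + 203608) = (sqrt(180 + 2*(-2)/(-1 - 2)) - 290606)*(394810 + 203608) = (sqrt(180 + 2*(-2)/(-3)) - 290606)*598418 = (sqrt(180 + 2*(-2)*(-1/3)) - 290606)*598418 = (sqrt(180 + 4/3) - 290606)*598418 = (sqrt(544/3) - 290606)*598418 = (4*sqrt(102)/3 - 290606)*598418 = (-290606 + 4*sqrt(102)/3)*598418 = -173903861308 + 2393672*sqrt(102)/3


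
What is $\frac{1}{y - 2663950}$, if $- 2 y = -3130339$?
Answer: $- \frac{2}{2197561} \approx -9.101 \cdot 10^{-7}$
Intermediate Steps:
$y = \frac{3130339}{2}$ ($y = \left(- \frac{1}{2}\right) \left(-3130339\right) = \frac{3130339}{2} \approx 1.5652 \cdot 10^{6}$)
$\frac{1}{y - 2663950} = \frac{1}{\frac{3130339}{2} - 2663950} = \frac{1}{- \frac{2197561}{2}} = - \frac{2}{2197561}$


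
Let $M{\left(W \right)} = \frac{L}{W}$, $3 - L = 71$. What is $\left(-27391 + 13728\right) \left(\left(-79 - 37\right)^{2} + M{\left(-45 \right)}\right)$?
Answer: $- \frac{8274148844}{45} \approx -1.8387 \cdot 10^{8}$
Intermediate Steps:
$L = -68$ ($L = 3 - 71 = -68$)
$M{\left(W \right)} = - \frac{68}{W}$
$\left(-27391 + 13728\right) \left(\left(-79 - 37\right)^{2} + M{\left(-45 \right)}\right) = \left(-27391 + 13728\right) \left(\left(-79 - 37\right)^{2} - \frac{68}{-45}\right) = - 13663 \left(\left(-79 + \left(-41 + 4\right)\right)^{2} - - \frac{68}{45}\right) = - 13663 \left(\left(-79 - 37\right)^{2} + \frac{68}{45}\right) = - 13663 \left(\left(-116\right)^{2} + \frac{68}{45}\right) = - 13663 \left(13456 + \frac{68}{45}\right) = \left(-13663\right) \frac{605588}{45} = - \frac{8274148844}{45}$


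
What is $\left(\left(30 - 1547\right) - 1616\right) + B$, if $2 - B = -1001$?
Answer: $-2130$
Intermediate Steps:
$B = 1003$ ($B = 2 - -1001 = 2 + 1001 = 1003$)
$\left(\left(30 - 1547\right) - 1616\right) + B = \left(\left(30 - 1547\right) - 1616\right) + 1003 = \left(-1517 - 1616\right) + 1003 = -3133 + 1003 = -2130$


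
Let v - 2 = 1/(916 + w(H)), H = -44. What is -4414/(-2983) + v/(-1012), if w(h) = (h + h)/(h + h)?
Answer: 4090735851/2768235932 ≈ 1.4777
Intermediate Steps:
w(h) = 1 (w(h) = (2*h)/((2*h)) = (2*h)*(1/(2*h)) = 1)
v = 1835/917 (v = 2 + 1/(916 + 1) = 2 + 1/917 = 1835/917 ≈ 2.0011)
-4414/(-2983) + v/(-1012) = -4414/(-2983) + (1835/917)/(-1012) = -4414*(-1/2983) + (1835/917)*(-1/1012) = 4414/2983 - 1835/928004 = 4090735851/2768235932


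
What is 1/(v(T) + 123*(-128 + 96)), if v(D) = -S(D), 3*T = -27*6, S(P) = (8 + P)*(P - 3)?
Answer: -1/6558 ≈ -0.00015249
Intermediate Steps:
S(P) = (-3 + P)*(8 + P) (S(P) = (8 + P)*(-3 + P) = (-3 + P)*(8 + P))
T = -54 (T = (-27*6)/3 = (1/3)*(-162) = -54)
v(D) = 24 - D**2 - 5*D (v(D) = -(-24 + D**2 + 5*D) = 24 - D**2 - 5*D)
1/(v(T) + 123*(-128 + 96)) = 1/((24 - 1*(-54)**2 - 5*(-54)) + 123*(-128 + 96)) = 1/((24 - 1*2916 + 270) + 123*(-32)) = 1/((24 - 2916 + 270) - 3936) = 1/(-2622 - 3936) = 1/(-6558) = -1/6558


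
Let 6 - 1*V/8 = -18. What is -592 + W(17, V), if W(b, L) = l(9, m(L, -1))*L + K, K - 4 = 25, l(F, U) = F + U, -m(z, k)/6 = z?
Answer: -220019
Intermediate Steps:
V = 192 (V = 48 - 8*(-18) = 48 + 144 = 192)
m(z, k) = -6*z
K = 29 (K = 4 + 25 = 29)
W(b, L) = 29 + L*(9 - 6*L) (W(b, L) = (9 - 6*L)*L + 29 = L*(9 - 6*L) + 29 = 29 + L*(9 - 6*L))
-592 + W(17, V) = -592 + (29 - 3*192*(-3 + 2*192)) = -592 + (29 - 3*192*(-3 + 384)) = -592 + (29 - 3*192*381) = -592 + (29 - 219456) = -592 - 219427 = -220019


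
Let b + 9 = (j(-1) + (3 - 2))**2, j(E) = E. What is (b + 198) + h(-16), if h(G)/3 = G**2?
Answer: 957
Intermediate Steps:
h(G) = 3*G**2
b = -9 (b = -9 + (-1 + (3 - 2))**2 = -9 + (-1 + 1)**2 = -9 + 0**2 = -9 + 0 = -9)
(b + 198) + h(-16) = (-9 + 198) + 3*(-16)**2 = 189 + 3*256 = 189 + 768 = 957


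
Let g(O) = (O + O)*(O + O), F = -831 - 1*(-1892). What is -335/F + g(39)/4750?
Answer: 2431937/2519875 ≈ 0.96510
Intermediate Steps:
F = 1061 (F = -831 + 1892 = 1061)
g(O) = 4*O**2 (g(O) = (2*O)*(2*O) = 4*O**2)
-335/F + g(39)/4750 = -335/1061 + (4*39**2)/4750 = -335*1/1061 + (4*1521)*(1/4750) = -335/1061 + 6084*(1/4750) = -335/1061 + 3042/2375 = 2431937/2519875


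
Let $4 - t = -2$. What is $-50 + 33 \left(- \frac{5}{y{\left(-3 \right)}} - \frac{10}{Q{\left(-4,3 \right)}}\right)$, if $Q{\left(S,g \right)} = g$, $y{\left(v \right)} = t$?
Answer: $- \frac{375}{2} \approx -187.5$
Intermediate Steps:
$t = 6$ ($t = 4 - -2 = 4 + 2 = 6$)
$y{\left(v \right)} = 6$
$-50 + 33 \left(- \frac{5}{y{\left(-3 \right)}} - \frac{10}{Q{\left(-4,3 \right)}}\right) = -50 + 33 \left(- \frac{5}{6} - \frac{10}{3}\right) = -50 + 33 \left(- \frac{25}{6}\right) = -50 - \frac{275}{2} = - \frac{375}{2}$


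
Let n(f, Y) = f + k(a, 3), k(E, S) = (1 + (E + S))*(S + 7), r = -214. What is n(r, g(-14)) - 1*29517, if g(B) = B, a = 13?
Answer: -29561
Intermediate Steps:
k(E, S) = (7 + S)*(1 + E + S) (k(E, S) = (1 + E + S)*(7 + S) = (7 + S)*(1 + E + S))
n(f, Y) = 170 + f (n(f, Y) = f + (7 + 3² + 7*13 + 8*3 + 13*3) = f + (7 + 9 + 91 + 24 + 39) = f + 170 = 170 + f)
n(r, g(-14)) - 1*29517 = (170 - 214) - 1*29517 = -44 - 29517 = -29561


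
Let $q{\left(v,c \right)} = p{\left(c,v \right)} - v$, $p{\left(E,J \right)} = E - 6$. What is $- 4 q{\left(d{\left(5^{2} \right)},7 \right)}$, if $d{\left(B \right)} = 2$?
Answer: $4$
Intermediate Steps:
$p{\left(E,J \right)} = -6 + E$ ($p{\left(E,J \right)} = E - 6 = -6 + E$)
$q{\left(v,c \right)} = -6 + c - v$ ($q{\left(v,c \right)} = \left(-6 + c\right) - v = -6 + c - v$)
$- 4 q{\left(d{\left(5^{2} \right)},7 \right)} = - 4 \left(-6 + 7 - 2\right) = \left(-4\right) \left(-1\right) = 4$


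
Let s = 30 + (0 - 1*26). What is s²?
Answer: 16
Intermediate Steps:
s = 4 (s = 30 + (0 - 26) = 30 - 26 = 4)
s² = 4² = 16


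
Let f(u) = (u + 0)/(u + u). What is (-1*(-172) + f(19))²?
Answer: 119025/4 ≈ 29756.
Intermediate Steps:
f(u) = ½ (f(u) = u/((2*u)) = u*(1/(2*u)) = ½)
(-1*(-172) + f(19))² = (-1*(-172) + ½)² = (172 + ½)² = (345/2)² = 119025/4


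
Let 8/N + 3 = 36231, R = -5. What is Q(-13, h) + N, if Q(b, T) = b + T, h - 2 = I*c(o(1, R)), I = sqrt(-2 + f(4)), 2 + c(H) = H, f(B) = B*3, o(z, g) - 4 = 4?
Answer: -99625/9057 + 6*sqrt(10) ≈ 7.9739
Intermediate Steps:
o(z, g) = 8 (o(z, g) = 4 + 4 = 8)
N = 2/9057 (N = 8/(-3 + 36231) = 8/36228 = 8*(1/36228) = 2/9057 ≈ 0.00022082)
f(B) = 3*B
c(H) = -2 + H
I = sqrt(10) (I = sqrt(-2 + 3*4) = sqrt(-2 + 12) = sqrt(10) ≈ 3.1623)
h = 2 + 6*sqrt(10) (h = 2 + sqrt(10)*(-2 + 8) = 2 + sqrt(10)*6 = 2 + 6*sqrt(10) ≈ 20.974)
Q(b, T) = T + b
Q(-13, h) + N = ((2 + 6*sqrt(10)) - 13) + 2/9057 = (-11 + 6*sqrt(10)) + 2/9057 = -99625/9057 + 6*sqrt(10)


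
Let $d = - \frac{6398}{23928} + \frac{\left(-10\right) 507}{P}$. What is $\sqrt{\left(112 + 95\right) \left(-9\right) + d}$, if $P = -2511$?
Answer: $\frac{i \sqrt{576053767709709}}{556326} \approx 43.142 i$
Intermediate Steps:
$d = \frac{5847199}{3337956}$ ($d = - \frac{6398}{23928} + \frac{\left(-10\right) 507}{-2511} = \left(-6398\right) \frac{1}{23928} - - \frac{1690}{837} = - \frac{3199}{11964} + \frac{1690}{837} = \frac{5847199}{3337956} \approx 1.7517$)
$\sqrt{\left(112 + 95\right) \left(-9\right) + d} = \sqrt{\left(112 + 95\right) \left(-9\right) + \frac{5847199}{3337956}} = \sqrt{207 \left(-9\right) + \frac{5847199}{3337956}} = \sqrt{-1863 + \frac{5847199}{3337956}} = \sqrt{- \frac{6212764829}{3337956}} = \frac{i \sqrt{576053767709709}}{556326}$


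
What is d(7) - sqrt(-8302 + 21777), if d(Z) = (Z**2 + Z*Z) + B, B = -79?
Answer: 19 - 35*sqrt(11) ≈ -97.082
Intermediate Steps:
d(Z) = -79 + 2*Z**2 (d(Z) = (Z**2 + Z*Z) - 79 = (Z**2 + Z**2) - 79 = 2*Z**2 - 79 = -79 + 2*Z**2)
d(7) - sqrt(-8302 + 21777) = (-79 + 2*7**2) - sqrt(-8302 + 21777) = (-79 + 2*49) - sqrt(13475) = (-79 + 98) - 35*sqrt(11) = 19 - 35*sqrt(11)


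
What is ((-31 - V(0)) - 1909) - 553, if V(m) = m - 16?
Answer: -2477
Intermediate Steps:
V(m) = -16 + m
((-31 - V(0)) - 1909) - 553 = ((-31 - (-16 + 0)) - 1909) - 553 = ((-31 - 1*(-16)) - 1909) - 553 = ((-31 + 16) - 1909) - 553 = (-15 - 1909) - 553 = -1924 - 553 = -2477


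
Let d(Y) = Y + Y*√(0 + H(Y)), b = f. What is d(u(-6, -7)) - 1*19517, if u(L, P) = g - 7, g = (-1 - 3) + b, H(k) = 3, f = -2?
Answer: -19530 - 13*√3 ≈ -19553.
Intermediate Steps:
b = -2
g = -6 (g = (-1 - 3) - 2 = -4 - 2 = -6)
u(L, P) = -13 (u(L, P) = -6 - 7 = -13)
d(Y) = Y + Y*√3 (d(Y) = Y + Y*√(0 + 3) = Y + Y*√3)
d(u(-6, -7)) - 1*19517 = -13*(1 + √3) - 1*19517 = (-13 - 13*√3) - 19517 = -19530 - 13*√3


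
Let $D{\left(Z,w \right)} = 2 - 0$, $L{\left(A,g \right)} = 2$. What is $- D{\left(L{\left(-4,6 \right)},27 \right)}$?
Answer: $-2$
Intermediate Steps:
$D{\left(Z,w \right)} = 2$ ($D{\left(Z,w \right)} = 2 + 0 = 2$)
$- D{\left(L{\left(-4,6 \right)},27 \right)} = \left(-1\right) 2 = -2$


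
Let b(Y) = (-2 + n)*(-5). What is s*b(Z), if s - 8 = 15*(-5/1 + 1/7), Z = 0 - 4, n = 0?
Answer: -4540/7 ≈ -648.57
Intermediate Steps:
Z = -4
b(Y) = 10 (b(Y) = (-2 + 0)*(-5) = -2*(-5) = 10)
s = -454/7 (s = 8 + 15*(-5/1 + 1/7) = 8 + 15*(-5*1 + 1*(⅐)) = 8 + 15*(-5 + ⅐) = 8 + 15*(-34/7) = 8 - 510/7 = -454/7 ≈ -64.857)
s*b(Z) = -454/7*10 = -4540/7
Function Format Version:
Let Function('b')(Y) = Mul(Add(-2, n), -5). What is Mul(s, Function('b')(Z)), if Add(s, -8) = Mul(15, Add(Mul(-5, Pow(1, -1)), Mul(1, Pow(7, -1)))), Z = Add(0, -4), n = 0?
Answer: Rational(-4540, 7) ≈ -648.57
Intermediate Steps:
Z = -4
Function('b')(Y) = 10 (Function('b')(Y) = Mul(Add(-2, 0), -5) = Mul(-2, -5) = 10)
s = Rational(-454, 7) (s = Add(8, Mul(15, Add(Mul(-5, Pow(1, -1)), Mul(1, Pow(7, -1))))) = Add(8, Mul(15, Add(Mul(-5, 1), Mul(1, Rational(1, 7))))) = Add(8, Mul(15, Add(-5, Rational(1, 7)))) = Add(8, Mul(15, Rational(-34, 7))) = Add(8, Rational(-510, 7)) = Rational(-454, 7) ≈ -64.857)
Mul(s, Function('b')(Z)) = Mul(Rational(-454, 7), 10) = Rational(-4540, 7)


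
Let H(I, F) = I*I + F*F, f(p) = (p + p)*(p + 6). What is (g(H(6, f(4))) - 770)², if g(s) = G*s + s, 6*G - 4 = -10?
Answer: 592900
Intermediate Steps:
G = -1 (G = ⅔ + (⅙)*(-10) = ⅔ - 5/3 = -1)
f(p) = 2*p*(6 + p) (f(p) = (2*p)*(6 + p) = 2*p*(6 + p))
H(I, F) = F² + I² (H(I, F) = I² + F² = F² + I²)
g(s) = 0 (g(s) = -s + s = 0)
(g(H(6, f(4))) - 770)² = (0 - 770)² = (-770)² = 592900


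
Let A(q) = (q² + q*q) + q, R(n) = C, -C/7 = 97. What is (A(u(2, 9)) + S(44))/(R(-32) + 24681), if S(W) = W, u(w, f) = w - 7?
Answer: 89/24002 ≈ 0.0037080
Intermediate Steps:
C = -679 (C = -7*97 = -679)
u(w, f) = -7 + w
R(n) = -679
A(q) = q + 2*q² (A(q) = (q² + q²) + q = 2*q² + q = q + 2*q²)
(A(u(2, 9)) + S(44))/(R(-32) + 24681) = ((-7 + 2)*(1 + 2*(-7 + 2)) + 44)/(-679 + 24681) = (-5*(1 + 2*(-5)) + 44)/24002 = (-5*(1 - 10) + 44)*(1/24002) = (-5*(-9) + 44)*(1/24002) = (45 + 44)*(1/24002) = 89*(1/24002) = 89/24002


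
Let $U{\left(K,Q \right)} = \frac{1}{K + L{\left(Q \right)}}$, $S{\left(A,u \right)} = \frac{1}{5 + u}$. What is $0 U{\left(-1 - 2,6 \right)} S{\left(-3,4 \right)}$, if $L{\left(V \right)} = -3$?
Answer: $0$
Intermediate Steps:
$U{\left(K,Q \right)} = \frac{1}{-3 + K}$ ($U{\left(K,Q \right)} = \frac{1}{K - 3} = \frac{1}{-3 + K}$)
$0 U{\left(-1 - 2,6 \right)} S{\left(-3,4 \right)} = \frac{0 \frac{1}{-3 - 3}}{5 + 4} = \frac{0 \frac{1}{-3 - 3}}{9} = \frac{0}{-3 - 3} \cdot \frac{1}{9} = \frac{0}{-6} \cdot \frac{1}{9} = 0 \left(- \frac{1}{6}\right) \frac{1}{9} = 0 \cdot \frac{1}{9} = 0$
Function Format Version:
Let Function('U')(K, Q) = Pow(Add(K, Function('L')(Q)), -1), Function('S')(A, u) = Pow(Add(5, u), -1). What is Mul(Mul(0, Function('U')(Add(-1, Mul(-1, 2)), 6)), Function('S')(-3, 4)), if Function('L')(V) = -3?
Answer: 0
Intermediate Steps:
Function('U')(K, Q) = Pow(Add(-3, K), -1) (Function('U')(K, Q) = Pow(Add(K, -3), -1) = Pow(Add(-3, K), -1))
Mul(Mul(0, Function('U')(Add(-1, Mul(-1, 2)), 6)), Function('S')(-3, 4)) = Mul(Mul(0, Pow(Add(-3, Add(-1, Mul(-1, 2))), -1)), Pow(Add(5, 4), -1)) = Mul(Mul(0, Pow(Add(-3, Add(-1, -2)), -1)), Pow(9, -1)) = Mul(Mul(0, Pow(Add(-3, -3), -1)), Rational(1, 9)) = Mul(Mul(0, Pow(-6, -1)), Rational(1, 9)) = Mul(Mul(0, Rational(-1, 6)), Rational(1, 9)) = Mul(0, Rational(1, 9)) = 0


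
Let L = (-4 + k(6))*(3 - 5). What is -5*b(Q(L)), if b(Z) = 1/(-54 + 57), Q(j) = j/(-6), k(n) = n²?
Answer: -5/3 ≈ -1.6667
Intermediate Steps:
L = -64 (L = (-4 + 6²)*(3 - 5) = (-4 + 36)*(-2) = 32*(-2) = -64)
Q(j) = -j/6 (Q(j) = j*(-⅙) = -j/6)
b(Z) = ⅓ (b(Z) = 1/3 = ⅓)
-5*b(Q(L)) = -5*⅓ = -5/3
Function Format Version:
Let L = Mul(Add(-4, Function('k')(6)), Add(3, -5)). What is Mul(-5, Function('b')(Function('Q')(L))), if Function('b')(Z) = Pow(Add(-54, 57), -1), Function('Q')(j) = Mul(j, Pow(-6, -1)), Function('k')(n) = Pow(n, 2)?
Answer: Rational(-5, 3) ≈ -1.6667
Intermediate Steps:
L = -64 (L = Mul(Add(-4, Pow(6, 2)), Add(3, -5)) = Mul(Add(-4, 36), -2) = Mul(32, -2) = -64)
Function('Q')(j) = Mul(Rational(-1, 6), j) (Function('Q')(j) = Mul(j, Rational(-1, 6)) = Mul(Rational(-1, 6), j))
Function('b')(Z) = Rational(1, 3) (Function('b')(Z) = Pow(3, -1) = Rational(1, 3))
Mul(-5, Function('b')(Function('Q')(L))) = Mul(-5, Rational(1, 3)) = Rational(-5, 3)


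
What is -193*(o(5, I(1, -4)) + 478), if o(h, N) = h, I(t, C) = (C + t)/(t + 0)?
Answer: -93219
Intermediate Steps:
I(t, C) = (C + t)/t
-193*(o(5, I(1, -4)) + 478) = -193*(5 + 478) = -193*483 = -93219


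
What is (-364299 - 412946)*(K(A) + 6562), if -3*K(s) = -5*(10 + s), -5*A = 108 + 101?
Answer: -5059087705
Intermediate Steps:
A = -209/5 (A = -(108 + 101)/5 = -⅕*209 = -209/5 ≈ -41.800)
K(s) = 50/3 + 5*s/3 (K(s) = -(-5)*(10 + s)/3 = -(-50 - 5*s)/3 = 50/3 + 5*s/3)
(-364299 - 412946)*(K(A) + 6562) = (-364299 - 412946)*((50/3 + (5/3)*(-209/5)) + 6562) = -777245*((50/3 - 209/3) + 6562) = -777245*(-53 + 6562) = -777245*6509 = -5059087705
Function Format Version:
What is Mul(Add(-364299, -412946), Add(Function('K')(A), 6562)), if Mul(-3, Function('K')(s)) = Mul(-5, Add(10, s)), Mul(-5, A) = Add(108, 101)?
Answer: -5059087705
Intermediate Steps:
A = Rational(-209, 5) (A = Mul(Rational(-1, 5), Add(108, 101)) = Mul(Rational(-1, 5), 209) = Rational(-209, 5) ≈ -41.800)
Function('K')(s) = Add(Rational(50, 3), Mul(Rational(5, 3), s)) (Function('K')(s) = Mul(Rational(-1, 3), Mul(-5, Add(10, s))) = Mul(Rational(-1, 3), Add(-50, Mul(-5, s))) = Add(Rational(50, 3), Mul(Rational(5, 3), s)))
Mul(Add(-364299, -412946), Add(Function('K')(A), 6562)) = Mul(Add(-364299, -412946), Add(Add(Rational(50, 3), Mul(Rational(5, 3), Rational(-209, 5))), 6562)) = Mul(-777245, Add(Add(Rational(50, 3), Rational(-209, 3)), 6562)) = Mul(-777245, Add(-53, 6562)) = Mul(-777245, 6509) = -5059087705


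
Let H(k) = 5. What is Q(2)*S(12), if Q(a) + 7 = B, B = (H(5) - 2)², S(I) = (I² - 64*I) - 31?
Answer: -1310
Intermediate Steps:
S(I) = -31 + I² - 64*I
B = 9 (B = (5 - 2)² = 3² = 9)
Q(a) = 2 (Q(a) = -7 + 9 = 2)
Q(2)*S(12) = 2*(-31 + 12² - 64*12) = 2*(-31 + 144 - 768) = 2*(-655) = -1310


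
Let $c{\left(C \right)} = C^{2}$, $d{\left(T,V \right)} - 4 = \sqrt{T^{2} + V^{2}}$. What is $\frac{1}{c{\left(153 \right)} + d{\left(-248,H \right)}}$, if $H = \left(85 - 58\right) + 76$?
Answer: $\frac{23413}{548096456} - \frac{\sqrt{72113}}{548096456} \approx 4.2227 \cdot 10^{-5}$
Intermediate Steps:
$H = 103$ ($H = 27 + 76 = 103$)
$d{\left(T,V \right)} = 4 + \sqrt{T^{2} + V^{2}}$
$\frac{1}{c{\left(153 \right)} + d{\left(-248,H \right)}} = \frac{1}{153^{2} + \left(4 + \sqrt{\left(-248\right)^{2} + 103^{2}}\right)} = \frac{1}{23409 + \left(4 + \sqrt{61504 + 10609}\right)} = \frac{1}{23409 + \left(4 + \sqrt{72113}\right)} = \frac{1}{23413 + \sqrt{72113}}$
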